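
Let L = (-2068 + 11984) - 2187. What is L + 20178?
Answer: 27907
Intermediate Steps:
L = 7729 (L = 9916 - 2187 = 7729)
L + 20178 = 7729 + 20178 = 27907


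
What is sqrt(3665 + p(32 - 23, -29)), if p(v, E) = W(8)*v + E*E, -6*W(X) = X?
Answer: sqrt(4494) ≈ 67.037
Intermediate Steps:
W(X) = -X/6
p(v, E) = E**2 - 4*v/3 (p(v, E) = (-1/6*8)*v + E*E = -4*v/3 + E**2 = E**2 - 4*v/3)
sqrt(3665 + p(32 - 23, -29)) = sqrt(3665 + ((-29)**2 - 4*(32 - 23)/3)) = sqrt(3665 + (841 - 4/3*9)) = sqrt(3665 + (841 - 12)) = sqrt(3665 + 829) = sqrt(4494)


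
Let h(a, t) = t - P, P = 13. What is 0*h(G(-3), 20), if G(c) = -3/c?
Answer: 0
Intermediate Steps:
h(a, t) = -13 + t (h(a, t) = t - 1*13 = t - 13 = -13 + t)
0*h(G(-3), 20) = 0*(-13 + 20) = 0*7 = 0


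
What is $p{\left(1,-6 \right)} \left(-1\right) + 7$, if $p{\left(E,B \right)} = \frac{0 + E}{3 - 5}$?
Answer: $\frac{15}{2} \approx 7.5$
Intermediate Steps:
$p{\left(E,B \right)} = - \frac{E}{2}$ ($p{\left(E,B \right)} = \frac{E}{-2} = E \left(- \frac{1}{2}\right) = - \frac{E}{2}$)
$p{\left(1,-6 \right)} \left(-1\right) + 7 = \left(- \frac{1}{2}\right) 1 \left(-1\right) + 7 = \left(- \frac{1}{2}\right) \left(-1\right) + 7 = \frac{1}{2} + 7 = \frac{15}{2}$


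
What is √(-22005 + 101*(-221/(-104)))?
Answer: I*√348646/4 ≈ 147.62*I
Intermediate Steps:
√(-22005 + 101*(-221/(-104))) = √(-22005 + 101*(-221*(-1/104))) = √(-22005 + 101*(17/8)) = √(-22005 + 1717/8) = √(-174323/8) = I*√348646/4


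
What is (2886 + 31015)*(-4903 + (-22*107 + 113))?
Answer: -242188744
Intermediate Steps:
(2886 + 31015)*(-4903 + (-22*107 + 113)) = 33901*(-4903 + (-2354 + 113)) = 33901*(-4903 - 2241) = 33901*(-7144) = -242188744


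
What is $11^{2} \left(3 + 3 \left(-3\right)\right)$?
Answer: $-726$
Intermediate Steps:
$11^{2} \left(3 + 3 \left(-3\right)\right) = 121 \left(3 - 9\right) = 121 \left(-6\right) = -726$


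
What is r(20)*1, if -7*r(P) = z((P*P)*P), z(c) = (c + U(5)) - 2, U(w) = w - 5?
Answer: -7998/7 ≈ -1142.6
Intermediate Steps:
U(w) = -5 + w
z(c) = -2 + c (z(c) = (c + (-5 + 5)) - 2 = (c + 0) - 2 = c - 2 = -2 + c)
r(P) = 2/7 - P³/7 (r(P) = -(-2 + (P*P)*P)/7 = -(-2 + P²*P)/7 = -(-2 + P³)/7 = 2/7 - P³/7)
r(20)*1 = (2/7 - ⅐*20³)*1 = (2/7 - ⅐*8000)*1 = (2/7 - 8000/7)*1 = -7998/7*1 = -7998/7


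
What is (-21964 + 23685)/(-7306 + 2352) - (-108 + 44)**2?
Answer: -20293305/4954 ≈ -4096.3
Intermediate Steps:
(-21964 + 23685)/(-7306 + 2352) - (-108 + 44)**2 = 1721/(-4954) - 1*(-64)**2 = 1721*(-1/4954) - 1*4096 = -1721/4954 - 4096 = -20293305/4954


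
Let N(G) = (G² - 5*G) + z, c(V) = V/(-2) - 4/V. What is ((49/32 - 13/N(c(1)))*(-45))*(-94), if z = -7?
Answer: 869265/176 ≈ 4939.0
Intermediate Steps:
c(V) = -4/V - V/2 (c(V) = V*(-½) - 4/V = -V/2 - 4/V = -4/V - V/2)
N(G) = -7 + G² - 5*G (N(G) = (G² - 5*G) - 7 = -7 + G² - 5*G)
((49/32 - 13/N(c(1)))*(-45))*(-94) = ((49/32 - 13/(-7 + (-4/1 - ½*1)² - 5*(-4/1 - ½*1)))*(-45))*(-94) = ((49*(1/32) - 13/(-7 + (-4*1 - ½)² - 5*(-4*1 - ½)))*(-45))*(-94) = ((49/32 - 13/(-7 + (-4 - ½)² - 5*(-4 - ½)))*(-45))*(-94) = ((49/32 - 13/(-7 + (-9/2)² - 5*(-9/2)))*(-45))*(-94) = ((49/32 - 13/(-7 + 81/4 + 45/2))*(-45))*(-94) = ((49/32 - 13/143/4)*(-45))*(-94) = ((49/32 - 13*4/143)*(-45))*(-94) = ((49/32 - 4/11)*(-45))*(-94) = ((411/352)*(-45))*(-94) = -18495/352*(-94) = 869265/176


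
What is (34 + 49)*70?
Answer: 5810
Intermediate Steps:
(34 + 49)*70 = 83*70 = 5810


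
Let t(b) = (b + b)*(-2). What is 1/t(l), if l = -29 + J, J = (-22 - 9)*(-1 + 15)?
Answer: 1/1852 ≈ 0.00053996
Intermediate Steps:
J = -434 (J = -31*14 = -434)
l = -463 (l = -29 - 434 = -463)
t(b) = -4*b (t(b) = (2*b)*(-2) = -4*b)
1/t(l) = 1/(-4*(-463)) = 1/1852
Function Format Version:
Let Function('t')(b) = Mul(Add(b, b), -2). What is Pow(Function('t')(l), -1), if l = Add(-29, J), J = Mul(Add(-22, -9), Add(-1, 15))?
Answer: Rational(1, 1852) ≈ 0.00053996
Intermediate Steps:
J = -434 (J = Mul(-31, 14) = -434)
l = -463 (l = Add(-29, -434) = -463)
Function('t')(b) = Mul(-4, b) (Function('t')(b) = Mul(Mul(2, b), -2) = Mul(-4, b))
Pow(Function('t')(l), -1) = Pow(Mul(-4, -463), -1) = Pow(1852, -1) = Rational(1, 1852)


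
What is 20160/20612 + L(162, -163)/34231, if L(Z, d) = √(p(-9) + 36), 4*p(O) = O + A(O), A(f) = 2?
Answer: 5040/5153 + √137/68462 ≈ 0.97824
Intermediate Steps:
p(O) = ½ + O/4 (p(O) = (O + 2)/4 = (2 + O)/4 = ½ + O/4)
L(Z, d) = √137/2 (L(Z, d) = √((½ + (¼)*(-9)) + 36) = √((½ - 9/4) + 36) = √(-7/4 + 36) = √(137/4) = √137/2)
20160/20612 + L(162, -163)/34231 = 20160/20612 + (√137/2)/34231 = 20160*(1/20612) + (√137/2)*(1/34231) = 5040/5153 + √137/68462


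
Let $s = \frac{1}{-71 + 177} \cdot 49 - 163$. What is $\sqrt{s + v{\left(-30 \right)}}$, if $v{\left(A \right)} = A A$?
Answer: $\frac{\sqrt{8286126}}{106} \approx 27.156$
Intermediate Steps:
$v{\left(A \right)} = A^{2}$
$s = - \frac{17229}{106}$ ($s = \frac{1}{106} \cdot 49 - 163 = \frac{49}{106} - 163 = - \frac{17229}{106} \approx -162.54$)
$\sqrt{s + v{\left(-30 \right)}} = \sqrt{- \frac{17229}{106} + \left(-30\right)^{2}} = \sqrt{- \frac{17229}{106} + 900} = \sqrt{\frac{78171}{106}} = \frac{\sqrt{8286126}}{106}$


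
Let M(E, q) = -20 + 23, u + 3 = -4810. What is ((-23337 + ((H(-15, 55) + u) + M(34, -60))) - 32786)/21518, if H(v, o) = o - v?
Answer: -60863/21518 ≈ -2.8285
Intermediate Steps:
u = -4813 (u = -3 - 4810 = -4813)
M(E, q) = 3
((-23337 + ((H(-15, 55) + u) + M(34, -60))) - 32786)/21518 = ((-23337 + (((55 - 1*(-15)) - 4813) + 3)) - 32786)/21518 = ((-23337 + (((55 + 15) - 4813) + 3)) - 32786)*(1/21518) = ((-23337 + ((70 - 4813) + 3)) - 32786)*(1/21518) = ((-23337 + (-4743 + 3)) - 32786)*(1/21518) = ((-23337 - 4740) - 32786)*(1/21518) = (-28077 - 32786)*(1/21518) = -60863*1/21518 = -60863/21518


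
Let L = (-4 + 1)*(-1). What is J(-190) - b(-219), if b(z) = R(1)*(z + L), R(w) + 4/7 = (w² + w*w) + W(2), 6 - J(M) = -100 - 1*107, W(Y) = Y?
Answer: 6675/7 ≈ 953.57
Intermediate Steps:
L = 3 (L = -3*(-1) = 3)
J(M) = 213 (J(M) = 6 - (-100 - 1*107) = 6 - (-100 - 107) = 6 - 1*(-207) = 6 + 207 = 213)
R(w) = 10/7 + 2*w² (R(w) = -4/7 + ((w² + w*w) + 2) = -4/7 + ((w² + w²) + 2) = -4/7 + (2*w² + 2) = -4/7 + (2 + 2*w²) = 10/7 + 2*w²)
b(z) = 72/7 + 24*z/7 (b(z) = (10/7 + 2*1²)*(z + 3) = (10/7 + 2*1)*(3 + z) = (10/7 + 2)*(3 + z) = 24*(3 + z)/7 = 72/7 + 24*z/7)
J(-190) - b(-219) = 213 - (72/7 + (24/7)*(-219)) = 213 - (72/7 - 5256/7) = 213 - 1*(-5184/7) = 213 + 5184/7 = 6675/7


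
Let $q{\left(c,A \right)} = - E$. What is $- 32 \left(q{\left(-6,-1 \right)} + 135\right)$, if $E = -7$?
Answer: $-4544$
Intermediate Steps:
$q{\left(c,A \right)} = 7$ ($q{\left(c,A \right)} = \left(-1\right) \left(-7\right) = 7$)
$- 32 \left(q{\left(-6,-1 \right)} + 135\right) = - 32 \left(7 + 135\right) = \left(-32\right) 142 = -4544$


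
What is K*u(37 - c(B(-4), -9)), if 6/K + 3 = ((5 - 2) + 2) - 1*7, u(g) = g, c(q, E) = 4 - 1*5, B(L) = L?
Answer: -228/5 ≈ -45.600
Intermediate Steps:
c(q, E) = -1 (c(q, E) = 4 - 5 = -1)
K = -6/5 (K = 6/(-3 + (((5 - 2) + 2) - 1*7)) = 6/(-3 + ((3 + 2) - 7)) = 6/(-3 + (5 - 7)) = 6/(-3 - 2) = 6/(-5) = 6*(-⅕) = -6/5 ≈ -1.2000)
K*u(37 - c(B(-4), -9)) = -6*(37 - 1*(-1))/5 = -6*(37 + 1)/5 = -6/5*38 = -228/5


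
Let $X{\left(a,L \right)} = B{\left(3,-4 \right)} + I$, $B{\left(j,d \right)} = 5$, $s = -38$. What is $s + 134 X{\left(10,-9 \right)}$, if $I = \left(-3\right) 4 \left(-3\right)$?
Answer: $5456$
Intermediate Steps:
$I = 36$ ($I = \left(-12\right) \left(-3\right) = 36$)
$X{\left(a,L \right)} = 41$ ($X{\left(a,L \right)} = 5 + 36 = 41$)
$s + 134 X{\left(10,-9 \right)} = -38 + 134 \cdot 41 = -38 + 5494 = 5456$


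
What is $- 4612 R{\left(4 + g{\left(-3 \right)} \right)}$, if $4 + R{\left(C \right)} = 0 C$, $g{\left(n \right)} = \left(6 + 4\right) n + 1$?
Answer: $18448$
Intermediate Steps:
$g{\left(n \right)} = 1 + 10 n$ ($g{\left(n \right)} = 10 n + 1 = 1 + 10 n$)
$R{\left(C \right)} = -4$ ($R{\left(C \right)} = -4 + 0 C = -4 + 0 = -4$)
$- 4612 R{\left(4 + g{\left(-3 \right)} \right)} = \left(-4612\right) \left(-4\right) = 18448$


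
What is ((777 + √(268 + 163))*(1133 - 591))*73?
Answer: 30742782 + 39566*√431 ≈ 3.1564e+7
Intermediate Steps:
((777 + √(268 + 163))*(1133 - 591))*73 = ((777 + √431)*542)*73 = (421134 + 542*√431)*73 = 30742782 + 39566*√431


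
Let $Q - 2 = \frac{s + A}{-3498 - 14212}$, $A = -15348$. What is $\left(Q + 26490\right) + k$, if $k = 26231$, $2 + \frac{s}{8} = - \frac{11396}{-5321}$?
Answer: $\frac{2484214410303}{47117455} \approx 52724.0$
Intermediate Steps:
$s = \frac{6032}{5321}$ ($s = -16 + 8 \left(- \frac{11396}{-5321}\right) = -16 + 8 \left(\left(-11396\right) \left(- \frac{1}{5321}\right)\right) = -16 + 8 \cdot \frac{11396}{5321} = -16 + \frac{91168}{5321} = \frac{6032}{5321} \approx 1.1336$)
$Q = \frac{135065248}{47117455}$ ($Q = 2 + \frac{\frac{6032}{5321} - 15348}{-3498 - 14212} = 2 - \frac{81660676}{5321 \left(-17710\right)} = 2 - - \frac{40830338}{47117455} = 2 + \frac{40830338}{47117455} = \frac{135065248}{47117455} \approx 2.8666$)
$\left(Q + 26490\right) + k = \left(\frac{135065248}{47117455} + 26490\right) + 26231 = \frac{1248276448198}{47117455} + 26231 = \frac{2484214410303}{47117455}$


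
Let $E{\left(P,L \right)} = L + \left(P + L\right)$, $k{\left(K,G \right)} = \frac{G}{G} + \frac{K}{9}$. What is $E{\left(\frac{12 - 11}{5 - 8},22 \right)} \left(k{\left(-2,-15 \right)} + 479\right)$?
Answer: $\frac{565658}{27} \approx 20950.0$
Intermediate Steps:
$k{\left(K,G \right)} = 1 + \frac{K}{9}$ ($k{\left(K,G \right)} = 1 + K \frac{1}{9} = 1 + \frac{K}{9}$)
$E{\left(P,L \right)} = P + 2 L$ ($E{\left(P,L \right)} = L + \left(L + P\right) = P + 2 L$)
$E{\left(\frac{12 - 11}{5 - 8},22 \right)} \left(k{\left(-2,-15 \right)} + 479\right) = \left(\frac{12 - 11}{5 - 8} + 2 \cdot 22\right) \left(\left(1 + \frac{1}{9} \left(-2\right)\right) + 479\right) = \left(1 \frac{1}{-3} + 44\right) \left(\left(1 - \frac{2}{9}\right) + 479\right) = \left(1 \left(- \frac{1}{3}\right) + 44\right) \left(\frac{7}{9} + 479\right) = \left(- \frac{1}{3} + 44\right) \frac{4318}{9} = \frac{131}{3} \cdot \frac{4318}{9} = \frac{565658}{27}$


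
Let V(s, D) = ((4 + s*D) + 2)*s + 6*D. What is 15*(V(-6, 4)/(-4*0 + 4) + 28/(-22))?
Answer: 5235/11 ≈ 475.91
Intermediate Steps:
V(s, D) = 6*D + s*(6 + D*s) (V(s, D) = ((4 + D*s) + 2)*s + 6*D = (6 + D*s)*s + 6*D = s*(6 + D*s) + 6*D = 6*D + s*(6 + D*s))
15*(V(-6, 4)/(-4*0 + 4) + 28/(-22)) = 15*((6*4 + 6*(-6) + 4*(-6)²)/(-4*0 + 4) + 28/(-22)) = 15*((24 - 36 + 4*36)/(0 + 4) + 28*(-1/22)) = 15*((24 - 36 + 144)/4 - 14/11) = 15*(132*(¼) - 14/11) = 15*(33 - 14/11) = 15*(349/11) = 5235/11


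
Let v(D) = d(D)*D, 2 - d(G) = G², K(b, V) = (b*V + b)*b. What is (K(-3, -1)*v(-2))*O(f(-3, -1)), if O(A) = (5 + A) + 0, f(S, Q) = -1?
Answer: 0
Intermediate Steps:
K(b, V) = b*(b + V*b) (K(b, V) = (V*b + b)*b = (b + V*b)*b = b*(b + V*b))
d(G) = 2 - G²
v(D) = D*(2 - D²) (v(D) = (2 - D²)*D = D*(2 - D²))
O(A) = 5 + A
(K(-3, -1)*v(-2))*O(f(-3, -1)) = (((-3)²*(1 - 1))*(-2*(2 - 1*(-2)²)))*(5 - 1) = ((9*0)*(-2*(2 - 1*4)))*4 = (0*(-2*(2 - 4)))*4 = (0*(-2*(-2)))*4 = (0*4)*4 = 0*4 = 0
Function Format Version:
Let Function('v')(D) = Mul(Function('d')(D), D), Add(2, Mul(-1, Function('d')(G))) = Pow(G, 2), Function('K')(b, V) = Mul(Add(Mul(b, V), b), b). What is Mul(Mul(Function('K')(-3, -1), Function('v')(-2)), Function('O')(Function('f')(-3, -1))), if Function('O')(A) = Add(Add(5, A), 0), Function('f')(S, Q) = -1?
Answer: 0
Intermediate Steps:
Function('K')(b, V) = Mul(b, Add(b, Mul(V, b))) (Function('K')(b, V) = Mul(Add(Mul(V, b), b), b) = Mul(Add(b, Mul(V, b)), b) = Mul(b, Add(b, Mul(V, b))))
Function('d')(G) = Add(2, Mul(-1, Pow(G, 2)))
Function('v')(D) = Mul(D, Add(2, Mul(-1, Pow(D, 2)))) (Function('v')(D) = Mul(Add(2, Mul(-1, Pow(D, 2))), D) = Mul(D, Add(2, Mul(-1, Pow(D, 2)))))
Function('O')(A) = Add(5, A)
Mul(Mul(Function('K')(-3, -1), Function('v')(-2)), Function('O')(Function('f')(-3, -1))) = Mul(Mul(Mul(Pow(-3, 2), Add(1, -1)), Mul(-2, Add(2, Mul(-1, Pow(-2, 2))))), Add(5, -1)) = Mul(Mul(Mul(9, 0), Mul(-2, Add(2, Mul(-1, 4)))), 4) = Mul(Mul(0, Mul(-2, Add(2, -4))), 4) = Mul(Mul(0, Mul(-2, -2)), 4) = Mul(Mul(0, 4), 4) = Mul(0, 4) = 0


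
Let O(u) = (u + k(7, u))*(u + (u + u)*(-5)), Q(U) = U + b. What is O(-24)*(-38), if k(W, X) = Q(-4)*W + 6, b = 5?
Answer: 90288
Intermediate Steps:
Q(U) = 5 + U (Q(U) = U + 5 = 5 + U)
k(W, X) = 6 + W (k(W, X) = (5 - 4)*W + 6 = 1*W + 6 = W + 6 = 6 + W)
O(u) = -9*u*(13 + u) (O(u) = (u + (6 + 7))*(u + (u + u)*(-5)) = (u + 13)*(u + (2*u)*(-5)) = (13 + u)*(u - 10*u) = (13 + u)*(-9*u) = -9*u*(13 + u))
O(-24)*(-38) = -9*(-24)*(13 - 24)*(-38) = -9*(-24)*(-11)*(-38) = -2376*(-38) = 90288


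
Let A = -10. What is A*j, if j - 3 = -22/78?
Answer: -1060/39 ≈ -27.179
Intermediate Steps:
j = 106/39 (j = 3 - 22/78 = 3 - 22*1/78 = 3 - 11/39 = 106/39 ≈ 2.7179)
A*j = -10*106/39 = -1060/39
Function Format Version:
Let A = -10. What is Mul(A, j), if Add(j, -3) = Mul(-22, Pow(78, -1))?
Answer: Rational(-1060, 39) ≈ -27.179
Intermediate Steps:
j = Rational(106, 39) (j = Add(3, Mul(-22, Pow(78, -1))) = Add(3, Mul(-22, Rational(1, 78))) = Add(3, Rational(-11, 39)) = Rational(106, 39) ≈ 2.7179)
Mul(A, j) = Mul(-10, Rational(106, 39)) = Rational(-1060, 39)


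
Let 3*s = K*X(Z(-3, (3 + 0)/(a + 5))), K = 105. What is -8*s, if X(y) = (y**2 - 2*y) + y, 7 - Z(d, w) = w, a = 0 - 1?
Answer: -18375/2 ≈ -9187.5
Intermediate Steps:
a = -1
Z(d, w) = 7 - w
X(y) = y**2 - y
s = 18375/16 (s = (105*((7 - (3 + 0)/(-1 + 5))*(-1 + (7 - (3 + 0)/(-1 + 5)))))/3 = (105*((7 - 3/4)*(-1 + (7 - 3/4))))/3 = (105*(25*(-1 + 25/4)/4))/3 = (105*((25/4)*(21/4)))/3 = (105*(525/16))/3 = (1/3)*(55125/16) = 18375/16 ≈ 1148.4)
-8*s = -8*18375/16 = -18375/2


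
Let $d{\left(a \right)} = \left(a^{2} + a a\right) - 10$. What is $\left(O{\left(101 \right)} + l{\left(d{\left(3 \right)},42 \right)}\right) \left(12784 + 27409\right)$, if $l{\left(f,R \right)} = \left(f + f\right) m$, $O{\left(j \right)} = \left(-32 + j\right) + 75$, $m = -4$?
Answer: $3215440$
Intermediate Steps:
$O{\left(j \right)} = 43 + j$
$d{\left(a \right)} = -10 + 2 a^{2}$ ($d{\left(a \right)} = \left(a^{2} + a^{2}\right) - 10 = 2 a^{2} - 10 = -10 + 2 a^{2}$)
$l{\left(f,R \right)} = - 8 f$ ($l{\left(f,R \right)} = \left(f + f\right) \left(-4\right) = 2 f \left(-4\right) = - 8 f$)
$\left(O{\left(101 \right)} + l{\left(d{\left(3 \right)},42 \right)}\right) \left(12784 + 27409\right) = \left(\left(43 + 101\right) - 8 \left(-10 + 2 \cdot 3^{2}\right)\right) \left(12784 + 27409\right) = \left(144 - 8 \left(-10 + 2 \cdot 9\right)\right) 40193 = \left(144 - 8 \left(-10 + 18\right)\right) 40193 = \left(144 - 64\right) 40193 = 80 \cdot 40193 = 3215440$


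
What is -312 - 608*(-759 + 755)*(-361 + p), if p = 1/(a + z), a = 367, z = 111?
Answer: -209903880/239 ≈ -8.7826e+5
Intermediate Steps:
p = 1/478 (p = 1/(367 + 111) = 1/478 ≈ 0.0020920)
-312 - 608*(-759 + 755)*(-361 + p) = -312 - 608*(-759 + 755)*(-361 + 1/478) = -312 - (-2432)*(-172557)/478 = -312 - 608*345114/239 = -312 - 209829312/239 = -209903880/239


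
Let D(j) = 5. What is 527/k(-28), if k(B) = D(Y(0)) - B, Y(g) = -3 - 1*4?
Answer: 527/33 ≈ 15.970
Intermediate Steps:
Y(g) = -7 (Y(g) = -3 - 4 = -7)
k(B) = 5 - B
527/k(-28) = 527/(5 - 1*(-28)) = 527/(5 + 28) = 527/33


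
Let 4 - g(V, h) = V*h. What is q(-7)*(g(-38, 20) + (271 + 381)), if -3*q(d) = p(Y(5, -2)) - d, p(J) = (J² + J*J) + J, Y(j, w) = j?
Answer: -29264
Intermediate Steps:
g(V, h) = 4 - V*h
p(J) = J + 2*J² (p(J) = (J² + J²) + J = 2*J² + J = J + 2*J²)
q(d) = -55/3 + d/3 (q(d) = -(5*(1 + 2*5) - d)/3 = -(5*(1 + 10) - d)/3 = -(5*11 - d)/3 = -(55 - d)/3 = -55/3 + d/3)
q(-7)*(g(-38, 20) + (271 + 381)) = (-55/3 + (⅓)*(-7))*((4 - 1*(-38)*20) + (271 + 381)) = (-55/3 - 7/3)*((4 + 760) + 652) = -62*(764 + 652)/3 = -62/3*1416 = -29264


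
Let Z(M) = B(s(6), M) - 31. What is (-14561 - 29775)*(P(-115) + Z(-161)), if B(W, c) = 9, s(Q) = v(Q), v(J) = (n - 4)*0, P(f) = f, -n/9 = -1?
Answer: 6074032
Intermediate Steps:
n = 9 (n = -9*(-1) = 9)
v(J) = 0 (v(J) = (9 - 4)*0 = 5*0 = 0)
s(Q) = 0
Z(M) = -22 (Z(M) = 9 - 31 = -22)
(-14561 - 29775)*(P(-115) + Z(-161)) = (-14561 - 29775)*(-115 - 22) = -44336*(-137) = 6074032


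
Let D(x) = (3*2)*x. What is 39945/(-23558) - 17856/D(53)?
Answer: -72225693/1248574 ≈ -57.847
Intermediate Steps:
D(x) = 6*x
39945/(-23558) - 17856/D(53) = 39945/(-23558) - 17856/(6*53) = 39945*(-1/23558) - 17856/318 = -39945/23558 - 17856*1/318 = -39945/23558 - 2976/53 = -72225693/1248574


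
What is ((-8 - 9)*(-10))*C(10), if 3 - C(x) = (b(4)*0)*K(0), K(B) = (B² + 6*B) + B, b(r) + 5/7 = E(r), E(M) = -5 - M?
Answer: 510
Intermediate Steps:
b(r) = -40/7 - r (b(r) = -5/7 + (-5 - r) = -40/7 - r)
K(B) = B² + 7*B
C(x) = 3 (C(x) = 3 - (-40/7 - 1*4)*0*0*(7 + 0) = 3 - (-40/7 - 4)*0*0*7 = 3 - (-68/7*0)*0 = 3 - 0*0 = 3 - 1*0 = 3 + 0 = 3)
((-8 - 9)*(-10))*C(10) = ((-8 - 9)*(-10))*3 = -17*(-10)*3 = 170*3 = 510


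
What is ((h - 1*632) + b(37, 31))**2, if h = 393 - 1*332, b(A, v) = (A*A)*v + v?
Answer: 1755526201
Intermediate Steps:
b(A, v) = v + v*A**2 (b(A, v) = A**2*v + v = v*A**2 + v = v + v*A**2)
h = 61 (h = 393 - 332 = 61)
((h - 1*632) + b(37, 31))**2 = ((61 - 1*632) + 31*(1 + 37**2))**2 = ((61 - 632) + 31*(1 + 1369))**2 = (-571 + 31*1370)**2 = (-571 + 42470)**2 = 41899**2 = 1755526201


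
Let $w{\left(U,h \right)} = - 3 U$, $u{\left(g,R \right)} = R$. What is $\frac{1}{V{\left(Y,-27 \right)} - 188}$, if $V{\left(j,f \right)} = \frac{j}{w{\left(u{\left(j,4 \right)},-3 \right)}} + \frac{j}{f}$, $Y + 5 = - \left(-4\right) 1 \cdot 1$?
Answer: $- \frac{108}{20291} \approx -0.0053226$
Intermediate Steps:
$Y = -1$ ($Y = -5 - \left(-4\right) 1 \cdot 1 = -5 - \left(-4\right) 1 = -5 - -4 = -5 + 4 = -1$)
$V{\left(j,f \right)} = - \frac{j}{12} + \frac{j}{f}$ ($V{\left(j,f \right)} = \frac{j}{\left(-3\right) 4} + \frac{j}{f} = \frac{j}{-12} + \frac{j}{f} = j \left(- \frac{1}{12}\right) + \frac{j}{f} = - \frac{j}{12} + \frac{j}{f}$)
$\frac{1}{V{\left(Y,-27 \right)} - 188} = \frac{1}{\left(\left(- \frac{1}{12}\right) \left(-1\right) - \frac{1}{-27}\right) - 188} = \frac{1}{\left(\frac{1}{12} - - \frac{1}{27}\right) - 188} = \frac{1}{\left(\frac{1}{12} + \frac{1}{27}\right) - 188} = \frac{1}{\frac{13}{108} - 188} = \frac{1}{- \frac{20291}{108}} = - \frac{108}{20291}$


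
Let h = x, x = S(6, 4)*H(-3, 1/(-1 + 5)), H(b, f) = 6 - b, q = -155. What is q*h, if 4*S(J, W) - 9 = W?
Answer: -18135/4 ≈ -4533.8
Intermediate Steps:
S(J, W) = 9/4 + W/4
x = 117/4 (x = (9/4 + (1/4)*4)*(6 - 1*(-3)) = (9/4 + 1)*(6 + 3) = (13/4)*9 = 117/4 ≈ 29.250)
h = 117/4 ≈ 29.250
q*h = -155*117/4 = -18135/4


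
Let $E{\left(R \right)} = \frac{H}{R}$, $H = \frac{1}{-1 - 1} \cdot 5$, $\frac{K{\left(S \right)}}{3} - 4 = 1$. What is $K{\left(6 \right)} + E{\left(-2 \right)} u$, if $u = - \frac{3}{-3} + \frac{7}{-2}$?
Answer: $\frac{95}{8} \approx 11.875$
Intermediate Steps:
$K{\left(S \right)} = 15$ ($K{\left(S \right)} = 12 + 3 \cdot 1 = 12 + 3 = 15$)
$u = - \frac{5}{2}$ ($u = \left(-3\right) \left(- \frac{1}{3}\right) + 7 \left(- \frac{1}{2}\right) = 1 - \frac{7}{2} = - \frac{5}{2} \approx -2.5$)
$H = - \frac{5}{2}$ ($H = \frac{1}{-2} \cdot 5 = \left(- \frac{1}{2}\right) 5 = - \frac{5}{2} \approx -2.5$)
$E{\left(R \right)} = - \frac{5}{2 R}$
$K{\left(6 \right)} + E{\left(-2 \right)} u = 15 + - \frac{5}{2 \left(-2\right)} \left(- \frac{5}{2}\right) = 15 + \left(- \frac{5}{2}\right) \left(- \frac{1}{2}\right) \left(- \frac{5}{2}\right) = 15 + \frac{5}{4} \left(- \frac{5}{2}\right) = 15 - \frac{25}{8} = \frac{95}{8}$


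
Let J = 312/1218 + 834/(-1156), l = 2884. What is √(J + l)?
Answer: √137364684366/6902 ≈ 53.699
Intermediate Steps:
J = -54595/117334 (J = 312*(1/1218) + 834*(-1/1156) = 52/203 - 417/578 = -54595/117334 ≈ -0.46530)
√(J + l) = √(-54595/117334 + 2884) = √(338336661/117334) = √137364684366/6902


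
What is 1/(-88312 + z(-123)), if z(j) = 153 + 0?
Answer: -1/88159 ≈ -1.1343e-5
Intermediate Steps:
z(j) = 153
1/(-88312 + z(-123)) = 1/(-88312 + 153) = 1/(-88159) = -1/88159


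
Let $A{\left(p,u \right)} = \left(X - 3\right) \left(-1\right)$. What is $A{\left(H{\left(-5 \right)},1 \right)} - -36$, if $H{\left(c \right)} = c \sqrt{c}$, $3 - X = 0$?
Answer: $36$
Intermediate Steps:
$X = 3$ ($X = 3 - 0 = 3 + 0 = 3$)
$H{\left(c \right)} = c^{\frac{3}{2}}$
$A{\left(p,u \right)} = 0$ ($A{\left(p,u \right)} = \left(3 - 3\right) \left(-1\right) = 0 \left(-1\right) = 0$)
$A{\left(H{\left(-5 \right)},1 \right)} - -36 = 0 - -36 = 0 + 36 = 36$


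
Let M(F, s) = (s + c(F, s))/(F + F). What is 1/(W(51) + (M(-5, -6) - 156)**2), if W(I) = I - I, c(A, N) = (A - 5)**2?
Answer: 25/683929 ≈ 3.6553e-5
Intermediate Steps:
c(A, N) = (-5 + A)**2
M(F, s) = (s + (-5 + F)**2)/(2*F) (M(F, s) = (s + (-5 + F)**2)/(F + F) = (s + (-5 + F)**2)/((2*F)) = (s + (-5 + F)**2)*(1/(2*F)) = (s + (-5 + F)**2)/(2*F))
W(I) = 0
1/(W(51) + (M(-5, -6) - 156)**2) = 1/(0 + ((1/2)*(-6 + (-5 - 5)**2)/(-5) - 156)**2) = 1/(0 + ((1/2)*(-1/5)*(-6 + (-10)**2) - 156)**2) = 1/(0 + ((1/2)*(-1/5)*(-6 + 100) - 156)**2) = 1/(0 + ((1/2)*(-1/5)*94 - 156)**2) = 1/(0 + (-47/5 - 156)**2) = 1/(0 + (-827/5)**2) = 1/(0 + 683929/25) = 1/(683929/25) = 25/683929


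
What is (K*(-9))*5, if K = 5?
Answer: -225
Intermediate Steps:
(K*(-9))*5 = (5*(-9))*5 = -45*5 = -225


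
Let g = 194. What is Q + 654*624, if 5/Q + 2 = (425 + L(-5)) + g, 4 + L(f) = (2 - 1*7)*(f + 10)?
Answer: 239960453/588 ≈ 4.0810e+5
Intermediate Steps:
L(f) = -54 - 5*f (L(f) = -4 + (2 - 1*7)*(f + 10) = -4 + (2 - 7)*(10 + f) = -4 - 5*(10 + f) = -4 + (-50 - 5*f) = -54 - 5*f)
Q = 5/588 (Q = 5/(-2 + ((425 + (-54 - 5*(-5))) + 194)) = 5/(-2 + ((425 + (-54 + 25)) + 194)) = 5/(-2 + ((425 - 29) + 194)) = 5/(-2 + (396 + 194)) = 5/(-2 + 590) = 5/588 ≈ 0.0085034)
Q + 654*624 = 5/588 + 654*624 = 5/588 + 408096 = 239960453/588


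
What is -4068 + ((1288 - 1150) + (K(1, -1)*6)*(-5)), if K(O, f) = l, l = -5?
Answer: -3780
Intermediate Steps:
K(O, f) = -5
-4068 + ((1288 - 1150) + (K(1, -1)*6)*(-5)) = -4068 + ((1288 - 1150) - 5*6*(-5)) = -4068 + (138 - 30*(-5)) = -4068 + (138 + 150) = -4068 + 288 = -3780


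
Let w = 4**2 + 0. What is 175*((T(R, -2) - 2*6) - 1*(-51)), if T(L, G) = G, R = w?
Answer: 6475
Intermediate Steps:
w = 16 (w = 16 + 0 = 16)
R = 16
175*((T(R, -2) - 2*6) - 1*(-51)) = 175*((-2 - 2*6) - 1*(-51)) = 175*((-2 - 12) + 51) = 175*(-14 + 51) = 175*37 = 6475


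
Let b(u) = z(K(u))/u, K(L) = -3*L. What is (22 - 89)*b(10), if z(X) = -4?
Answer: 134/5 ≈ 26.800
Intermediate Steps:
b(u) = -4/u
(22 - 89)*b(10) = (22 - 89)*(-4/10) = -(-268)/10 = -67*(-⅖) = 134/5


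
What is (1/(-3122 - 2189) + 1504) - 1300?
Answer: 1083443/5311 ≈ 204.00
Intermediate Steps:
(1/(-3122 - 2189) + 1504) - 1300 = (1/(-5311) + 1504) - 1300 = (-1/5311 + 1504) - 1300 = 7987743/5311 - 1300 = 1083443/5311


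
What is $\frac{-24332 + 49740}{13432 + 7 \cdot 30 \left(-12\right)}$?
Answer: $\frac{794}{341} \approx 2.3284$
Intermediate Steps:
$\frac{-24332 + 49740}{13432 + 7 \cdot 30 \left(-12\right)} = \frac{25408}{13432 + 210 \left(-12\right)} = \frac{25408}{13432 - 2520} = \frac{25408}{10912} = 25408 \cdot \frac{1}{10912} = \frac{794}{341}$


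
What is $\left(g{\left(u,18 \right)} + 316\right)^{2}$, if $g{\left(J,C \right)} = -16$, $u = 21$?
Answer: $90000$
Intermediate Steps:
$\left(g{\left(u,18 \right)} + 316\right)^{2} = \left(-16 + 316\right)^{2} = 300^{2} = 90000$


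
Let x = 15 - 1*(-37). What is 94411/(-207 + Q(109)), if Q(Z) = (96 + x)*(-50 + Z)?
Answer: 94411/8525 ≈ 11.075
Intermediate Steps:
x = 52 (x = 15 + 37 = 52)
Q(Z) = -7400 + 148*Z (Q(Z) = (96 + 52)*(-50 + Z) = 148*(-50 + Z) = -7400 + 148*Z)
94411/(-207 + Q(109)) = 94411/(-207 + (-7400 + 148*109)) = 94411/(-207 + (-7400 + 16132)) = 94411/(-207 + 8732) = 94411/8525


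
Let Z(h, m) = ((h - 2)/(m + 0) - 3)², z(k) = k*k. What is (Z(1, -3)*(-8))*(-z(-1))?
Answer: 512/9 ≈ 56.889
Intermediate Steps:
z(k) = k²
Z(h, m) = (-3 + (-2 + h)/m)² (Z(h, m) = ((-2 + h)/m - 3)² = (-3 + (-2 + h)/m)²)
(Z(1, -3)*(-8))*(-z(-1)) = (((2 - 1*1 + 3*(-3))²/(-3)²)*(-8))*(-1*(-1)²) = (((2 - 1 - 9)²/9)*(-8))*(-1*1) = (((⅑)*(-8)²)*(-8))*(-1) = (((⅑)*64)*(-8))*(-1) = ((64/9)*(-8))*(-1) = -512/9*(-1) = 512/9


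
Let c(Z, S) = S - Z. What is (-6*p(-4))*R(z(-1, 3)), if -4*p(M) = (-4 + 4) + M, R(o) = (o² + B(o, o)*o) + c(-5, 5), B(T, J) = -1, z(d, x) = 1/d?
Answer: -72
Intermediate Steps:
R(o) = 10 + o² - o (R(o) = (o² - o) + (5 - 1*(-5)) = (o² - o) + (5 + 5) = (o² - o) + 10 = 10 + o² - o)
p(M) = -M/4 (p(M) = -((-4 + 4) + M)/4 = -(0 + M)/4 = -M/4)
(-6*p(-4))*R(z(-1, 3)) = (-(-3)*(-4)/2)*(10 + (1/(-1))² - 1/(-1)) = (-6*1)*(10 + (-1)² - 1*(-1)) = -6*(10 + 1 + 1) = -6*12 = -72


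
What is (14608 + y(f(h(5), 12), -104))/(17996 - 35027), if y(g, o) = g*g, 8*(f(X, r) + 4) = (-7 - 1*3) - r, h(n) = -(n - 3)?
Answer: -234457/272496 ≈ -0.86040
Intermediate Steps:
h(n) = 3 - n (h(n) = -(-3 + n) = 3 - n)
f(X, r) = -21/4 - r/8 (f(X, r) = -4 + ((-7 - 1*3) - r)/8 = -4 + ((-7 - 3) - r)/8 = -4 + (-10 - r)/8 = -4 + (-5/4 - r/8) = -21/4 - r/8)
y(g, o) = g²
(14608 + y(f(h(5), 12), -104))/(17996 - 35027) = (14608 + (-21/4 - ⅛*12)²)/(17996 - 35027) = (14608 + (-21/4 - 3/2)²)/(-17031) = (14608 + (-27/4)²)*(-1/17031) = (14608 + 729/16)*(-1/17031) = (234457/16)*(-1/17031) = -234457/272496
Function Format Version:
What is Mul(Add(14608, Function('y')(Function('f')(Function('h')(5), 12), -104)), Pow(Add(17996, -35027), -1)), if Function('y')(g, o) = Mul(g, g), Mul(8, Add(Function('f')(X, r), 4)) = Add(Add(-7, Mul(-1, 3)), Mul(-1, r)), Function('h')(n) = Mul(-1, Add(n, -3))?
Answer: Rational(-234457, 272496) ≈ -0.86040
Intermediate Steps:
Function('h')(n) = Add(3, Mul(-1, n)) (Function('h')(n) = Mul(-1, Add(-3, n)) = Add(3, Mul(-1, n)))
Function('f')(X, r) = Add(Rational(-21, 4), Mul(Rational(-1, 8), r)) (Function('f')(X, r) = Add(-4, Mul(Rational(1, 8), Add(Add(-7, Mul(-1, 3)), Mul(-1, r)))) = Add(-4, Mul(Rational(1, 8), Add(Add(-7, -3), Mul(-1, r)))) = Add(-4, Mul(Rational(1, 8), Add(-10, Mul(-1, r)))) = Add(-4, Add(Rational(-5, 4), Mul(Rational(-1, 8), r))) = Add(Rational(-21, 4), Mul(Rational(-1, 8), r)))
Function('y')(g, o) = Pow(g, 2)
Mul(Add(14608, Function('y')(Function('f')(Function('h')(5), 12), -104)), Pow(Add(17996, -35027), -1)) = Mul(Add(14608, Pow(Add(Rational(-21, 4), Mul(Rational(-1, 8), 12)), 2)), Pow(Add(17996, -35027), -1)) = Mul(Add(14608, Pow(Add(Rational(-21, 4), Rational(-3, 2)), 2)), Pow(-17031, -1)) = Mul(Add(14608, Pow(Rational(-27, 4), 2)), Rational(-1, 17031)) = Mul(Add(14608, Rational(729, 16)), Rational(-1, 17031)) = Mul(Rational(234457, 16), Rational(-1, 17031)) = Rational(-234457, 272496)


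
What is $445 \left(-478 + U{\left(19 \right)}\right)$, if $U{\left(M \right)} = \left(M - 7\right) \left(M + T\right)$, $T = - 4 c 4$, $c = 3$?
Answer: $-367570$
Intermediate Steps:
$T = -48$ ($T = \left(-4\right) 3 \cdot 4 = \left(-12\right) 4 = -48$)
$U{\left(M \right)} = \left(-48 + M\right) \left(-7 + M\right)$ ($U{\left(M \right)} = \left(M - 7\right) \left(M - 48\right) = \left(-7 + M\right) \left(-48 + M\right) = \left(-48 + M\right) \left(-7 + M\right)$)
$445 \left(-478 + U{\left(19 \right)}\right) = 445 \left(-478 + \left(336 + 19^{2} - 1045\right)\right) = 445 \left(-478 + \left(336 + 361 - 1045\right)\right) = 445 \left(-478 - 348\right) = 445 \left(-826\right) = -367570$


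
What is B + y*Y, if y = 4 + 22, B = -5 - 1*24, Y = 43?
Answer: 1089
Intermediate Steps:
B = -29 (B = -5 - 24 = -29)
y = 26
B + y*Y = -29 + 26*43 = -29 + 1118 = 1089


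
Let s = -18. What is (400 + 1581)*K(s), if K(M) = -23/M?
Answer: 45563/18 ≈ 2531.3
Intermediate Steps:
(400 + 1581)*K(s) = (400 + 1581)*(-23/(-18)) = 1981*(-23*(-1/18)) = 1981*(23/18) = 45563/18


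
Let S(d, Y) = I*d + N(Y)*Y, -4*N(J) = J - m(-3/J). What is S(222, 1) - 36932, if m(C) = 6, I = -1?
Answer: -148611/4 ≈ -37153.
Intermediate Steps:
N(J) = 3/2 - J/4 (N(J) = -(J - 1*6)/4 = -(J - 6)/4 = -(-6 + J)/4 = 3/2 - J/4)
S(d, Y) = -d + Y*(3/2 - Y/4) (S(d, Y) = -d + (3/2 - Y/4)*Y = -d + Y*(3/2 - Y/4))
S(222, 1) - 36932 = (-1*222 - ¼*1*(-6 + 1)) - 36932 = (-222 - ¼*1*(-5)) - 36932 = (-222 + 5/4) - 36932 = -883/4 - 36932 = -148611/4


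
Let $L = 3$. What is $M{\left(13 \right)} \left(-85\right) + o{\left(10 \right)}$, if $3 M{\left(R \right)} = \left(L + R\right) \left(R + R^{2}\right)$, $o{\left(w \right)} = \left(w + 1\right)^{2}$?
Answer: $- \frac{247157}{3} \approx -82386.0$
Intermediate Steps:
$o{\left(w \right)} = \left(1 + w\right)^{2}$
$M{\left(R \right)} = \frac{\left(3 + R\right) \left(R + R^{2}\right)}{3}$
$M{\left(13 \right)} \left(-85\right) + o{\left(10 \right)} = \frac{1}{3} \cdot 13 \left(3 + 13^{2} + 4 \cdot 13\right) \left(-85\right) + \left(1 + 10\right)^{2} = \frac{1}{3} \cdot 13 \left(3 + 169 + 52\right) \left(-85\right) + 11^{2} = \frac{1}{3} \cdot 13 \cdot 224 \left(-85\right) + 121 = \frac{2912}{3} \left(-85\right) + 121 = - \frac{247520}{3} + 121 = - \frac{247157}{3}$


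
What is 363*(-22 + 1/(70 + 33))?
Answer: -822195/103 ≈ -7982.5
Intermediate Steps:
363*(-22 + 1/(70 + 33)) = 363*(-22 + 1/103) = 363*(-2265/103) = -822195/103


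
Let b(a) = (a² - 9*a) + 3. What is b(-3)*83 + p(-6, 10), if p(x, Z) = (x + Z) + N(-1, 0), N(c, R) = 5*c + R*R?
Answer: 3236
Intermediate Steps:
N(c, R) = R² + 5*c (N(c, R) = 5*c + R² = R² + 5*c)
p(x, Z) = -5 + Z + x (p(x, Z) = (x + Z) + (0² + 5*(-1)) = (Z + x) + (0 - 5) = (Z + x) - 5 = -5 + Z + x)
b(a) = 3 + a² - 9*a
b(-3)*83 + p(-6, 10) = (3 + (-3)² - 9*(-3))*83 + (-5 + 10 - 6) = (3 + 9 + 27)*83 - 1 = 39*83 - 1 = 3237 - 1 = 3236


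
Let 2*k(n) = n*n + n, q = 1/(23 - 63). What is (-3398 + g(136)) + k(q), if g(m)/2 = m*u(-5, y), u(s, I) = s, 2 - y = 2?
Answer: -15225639/3200 ≈ -4758.0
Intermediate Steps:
y = 0 (y = 2 - 1*2 = 2 - 2 = 0)
g(m) = -10*m (g(m) = 2*(m*(-5)) = 2*(-5*m) = -10*m)
q = -1/40 (q = 1/(-40) = -1/40 ≈ -0.025000)
k(n) = n/2 + n²/2 (k(n) = (n*n + n)/2 = (n² + n)/2 = (n + n²)/2 = n/2 + n²/2)
(-3398 + g(136)) + k(q) = (-3398 - 10*136) + (½)*(-1/40)*(1 - 1/40) = (-3398 - 1360) + (½)*(-1/40)*(39/40) = -4758 - 39/3200 = -15225639/3200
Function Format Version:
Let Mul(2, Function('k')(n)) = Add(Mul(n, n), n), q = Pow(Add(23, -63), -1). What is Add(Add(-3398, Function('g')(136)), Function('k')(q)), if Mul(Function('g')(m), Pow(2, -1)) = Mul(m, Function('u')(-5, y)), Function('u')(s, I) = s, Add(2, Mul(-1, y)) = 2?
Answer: Rational(-15225639, 3200) ≈ -4758.0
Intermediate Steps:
y = 0 (y = Add(2, Mul(-1, 2)) = Add(2, -2) = 0)
Function('g')(m) = Mul(-10, m) (Function('g')(m) = Mul(2, Mul(m, -5)) = Mul(2, Mul(-5, m)) = Mul(-10, m))
q = Rational(-1, 40) (q = Pow(-40, -1) = Rational(-1, 40) ≈ -0.025000)
Function('k')(n) = Add(Mul(Rational(1, 2), n), Mul(Rational(1, 2), Pow(n, 2))) (Function('k')(n) = Mul(Rational(1, 2), Add(Mul(n, n), n)) = Mul(Rational(1, 2), Add(Pow(n, 2), n)) = Mul(Rational(1, 2), Add(n, Pow(n, 2))) = Add(Mul(Rational(1, 2), n), Mul(Rational(1, 2), Pow(n, 2))))
Add(Add(-3398, Function('g')(136)), Function('k')(q)) = Add(Add(-3398, Mul(-10, 136)), Mul(Rational(1, 2), Rational(-1, 40), Add(1, Rational(-1, 40)))) = Add(Add(-3398, -1360), Mul(Rational(1, 2), Rational(-1, 40), Rational(39, 40))) = Add(-4758, Rational(-39, 3200)) = Rational(-15225639, 3200)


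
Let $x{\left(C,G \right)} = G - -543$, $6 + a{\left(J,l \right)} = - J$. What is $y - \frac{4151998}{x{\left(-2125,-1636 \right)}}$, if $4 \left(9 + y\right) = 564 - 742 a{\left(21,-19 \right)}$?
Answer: $\frac{19541129}{2186} \approx 8939.2$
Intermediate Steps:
$a{\left(J,l \right)} = -6 - J$
$x{\left(C,G \right)} = 543 + G$ ($x{\left(C,G \right)} = G + 543 = 543 + G$)
$y = \frac{10281}{2}$ ($y = -9 + \frac{564 - 742 \left(-6 - 21\right)}{4} = -9 + \frac{564 - -20034}{4} = -9 + \frac{564 + 20034}{4} = -9 + \frac{1}{4} \cdot 20598 = -9 + \frac{10299}{2} = \frac{10281}{2} \approx 5140.5$)
$y - \frac{4151998}{x{\left(-2125,-1636 \right)}} = \frac{10281}{2} - \frac{4151998}{543 - 1636} = \frac{10281}{2} - \frac{4151998}{-1093} = \frac{10281}{2} - - \frac{4151998}{1093} = \frac{10281}{2} + \frac{4151998}{1093} = \frac{19541129}{2186}$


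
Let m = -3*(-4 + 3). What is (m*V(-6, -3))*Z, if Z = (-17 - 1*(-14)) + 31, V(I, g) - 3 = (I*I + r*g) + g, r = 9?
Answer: 756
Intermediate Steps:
V(I, g) = 3 + I² + 10*g (V(I, g) = 3 + ((I*I + 9*g) + g) = 3 + ((I² + 9*g) + g) = 3 + (I² + 10*g) = 3 + I² + 10*g)
Z = 28 (Z = (-17 + 14) + 31 = -3 + 31 = 28)
m = 3 (m = -3*(-1) = 3)
(m*V(-6, -3))*Z = (3*(3 + (-6)² + 10*(-3)))*28 = (3*(3 + 36 - 30))*28 = (3*9)*28 = 27*28 = 756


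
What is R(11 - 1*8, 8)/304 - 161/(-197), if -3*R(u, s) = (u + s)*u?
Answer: 46777/59888 ≈ 0.78107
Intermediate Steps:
R(u, s) = -u*(s + u)/3 (R(u, s) = -(u + s)*u/3 = -(s + u)*u/3 = -u*(s + u)/3)
R(11 - 1*8, 8)/304 - 161/(-197) = -(11 - 1*8)*(8 + (11 - 1*8))/3/304 - 161/(-197) = -(11 - 8)*(8 + (11 - 8))/3*(1/304) - 161*(-1/197) = -⅓*3*(8 + 3)*(1/304) + 161/197 = -⅓*3*11*(1/304) + 161/197 = -11*1/304 + 161/197 = -11/304 + 161/197 = 46777/59888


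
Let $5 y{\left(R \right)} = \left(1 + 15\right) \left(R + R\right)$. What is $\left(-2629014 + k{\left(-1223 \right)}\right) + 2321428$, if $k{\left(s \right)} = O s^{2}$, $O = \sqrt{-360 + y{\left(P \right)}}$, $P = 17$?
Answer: $-307586 + \frac{2991458 i \sqrt{1570}}{5} \approx -3.0759 \cdot 10^{5} + 2.3706 \cdot 10^{7} i$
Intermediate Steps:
$y{\left(R \right)} = \frac{32 R}{5}$ ($y{\left(R \right)} = \frac{\left(1 + 15\right) \left(R + R\right)}{5} = \frac{16 \cdot 2 R}{5} = \frac{32 R}{5}$)
$O = \frac{2 i \sqrt{1570}}{5}$ ($O = \sqrt{-360 + \frac{32}{5} \cdot 17} = \sqrt{-360 + \frac{544}{5}} = \sqrt{- \frac{1256}{5}} = \frac{2 i \sqrt{1570}}{5} \approx 15.849 i$)
$k{\left(s \right)} = \frac{2 i \sqrt{1570} s^{2}}{5}$ ($k{\left(s \right)} = \frac{2 i \sqrt{1570}}{5} s^{2} = \frac{2 i \sqrt{1570} s^{2}}{5}$)
$\left(-2629014 + k{\left(-1223 \right)}\right) + 2321428 = \left(-2629014 + \frac{2 i \sqrt{1570} \left(-1223\right)^{2}}{5}\right) + 2321428 = \left(-2629014 + \frac{2}{5} i \sqrt{1570} \cdot 1495729\right) + 2321428 = \left(-2629014 + \frac{2991458 i \sqrt{1570}}{5}\right) + 2321428 = -307586 + \frac{2991458 i \sqrt{1570}}{5}$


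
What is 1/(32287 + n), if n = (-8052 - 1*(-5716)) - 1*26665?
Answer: 1/3286 ≈ 0.00030432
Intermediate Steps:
n = -29001 (n = (-8052 + 5716) - 26665 = -2336 - 26665 = -29001)
1/(32287 + n) = 1/(32287 - 29001) = 1/3286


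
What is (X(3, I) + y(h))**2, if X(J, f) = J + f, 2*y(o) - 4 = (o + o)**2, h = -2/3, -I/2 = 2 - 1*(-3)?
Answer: 1369/81 ≈ 16.901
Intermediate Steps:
I = -10 (I = -2*(2 - 1*(-3)) = -2*(2 + 3) = -2*5 = -10)
h = -2/3 (h = -2*1/3 = -2/3 ≈ -0.66667)
y(o) = 2 + 2*o**2 (y(o) = 2 + (o + o)**2/2 = 2 + (2*o)**2/2 = 2 + (4*o**2)/2 = 2 + 2*o**2)
(X(3, I) + y(h))**2 = ((3 - 10) + (2 + 2*(-2/3)**2))**2 = (-7 + (2 + 2*(4/9)))**2 = (-7 + (2 + 8/9))**2 = (-7 + 26/9)**2 = (-37/9)**2 = 1369/81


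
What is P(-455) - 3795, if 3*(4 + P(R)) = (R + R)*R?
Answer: 402653/3 ≈ 1.3422e+5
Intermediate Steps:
P(R) = -4 + 2*R²/3 (P(R) = -4 + ((R + R)*R)/3 = -4 + ((2*R)*R)/3 = -4 + (2*R²)/3 = -4 + 2*R²/3)
P(-455) - 3795 = (-4 + (⅔)*(-455)²) - 3795 = (-4 + (⅔)*207025) - 3795 = (-4 + 414050/3) - 3795 = 414038/3 - 3795 = 402653/3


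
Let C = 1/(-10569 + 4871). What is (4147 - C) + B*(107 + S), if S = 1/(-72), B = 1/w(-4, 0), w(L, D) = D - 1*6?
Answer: 5082049265/1230768 ≈ 4129.2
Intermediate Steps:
w(L, D) = -6 + D (w(L, D) = D - 6 = -6 + D)
B = -⅙ (B = 1/(-6 + 0) = 1/(-6) = -⅙ ≈ -0.16667)
S = -1/72 ≈ -0.013889
C = -1/5698 (C = 1/(-5698) = -1/5698 ≈ -0.00017550)
(4147 - C) + B*(107 + S) = (4147 - 1*(-1/5698)) - (107 - 1/72)/6 = (4147 + 1/5698) - ⅙*7703/72 = 23629607/5698 - 7703/432 = 5082049265/1230768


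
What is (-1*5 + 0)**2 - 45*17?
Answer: -740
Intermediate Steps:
(-1*5 + 0)**2 - 45*17 = (-5 + 0)**2 - 765 = (-5)**2 - 765 = 25 - 765 = -740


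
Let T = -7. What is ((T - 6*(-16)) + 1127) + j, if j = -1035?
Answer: 181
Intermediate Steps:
((T - 6*(-16)) + 1127) + j = ((-7 - 6*(-16)) + 1127) - 1035 = ((-7 + 96) + 1127) - 1035 = (89 + 1127) - 1035 = 1216 - 1035 = 181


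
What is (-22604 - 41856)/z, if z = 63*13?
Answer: -64460/819 ≈ -78.706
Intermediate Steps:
z = 819
(-22604 - 41856)/z = (-22604 - 41856)/819 = -64460*1/819 = -64460/819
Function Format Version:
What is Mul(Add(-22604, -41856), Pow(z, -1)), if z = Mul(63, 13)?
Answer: Rational(-64460, 819) ≈ -78.706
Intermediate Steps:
z = 819
Mul(Add(-22604, -41856), Pow(z, -1)) = Mul(Add(-22604, -41856), Pow(819, -1)) = Mul(-64460, Rational(1, 819)) = Rational(-64460, 819)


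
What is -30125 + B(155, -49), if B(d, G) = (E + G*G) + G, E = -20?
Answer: -27793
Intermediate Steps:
B(d, G) = -20 + G + G² (B(d, G) = (-20 + G*G) + G = (-20 + G²) + G = -20 + G + G²)
-30125 + B(155, -49) = -30125 + (-20 - 49 + (-49)²) = -30125 + (-20 - 49 + 2401) = -30125 + 2332 = -27793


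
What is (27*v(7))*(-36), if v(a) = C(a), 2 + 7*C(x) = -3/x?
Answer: 16524/49 ≈ 337.22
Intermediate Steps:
C(x) = -2/7 - 3/(7*x) (C(x) = -2/7 + (-3/x)/7 = -2/7 - 3/(7*x))
v(a) = (-3 - 2*a)/(7*a)
(27*v(7))*(-36) = (27*((⅐)*(-3 - 2*7)/7))*(-36) = (27*((⅐)*(⅐)*(-3 - 14)))*(-36) = (27*((⅐)*(⅐)*(-17)))*(-36) = (27*(-17/49))*(-36) = -459/49*(-36) = 16524/49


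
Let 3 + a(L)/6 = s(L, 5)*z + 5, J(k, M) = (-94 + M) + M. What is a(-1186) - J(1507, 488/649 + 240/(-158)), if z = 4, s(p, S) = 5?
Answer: 11665902/51271 ≈ 227.53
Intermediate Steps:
J(k, M) = -94 + 2*M
a(L) = 132 (a(L) = -18 + 6*(5*4 + 5) = -18 + 6*(20 + 5) = -18 + 6*25 = -18 + 150 = 132)
a(-1186) - J(1507, 488/649 + 240/(-158)) = 132 - (-94 + 2*(488/649 + 240/(-158))) = 132 - (-94 + 2*(488*(1/649) + 240*(-1/158))) = 132 - (-94 + 2*(488/649 - 120/79)) = 132 - (-94 + 2*(-39328/51271)) = 132 - (-94 - 78656/51271) = 132 - 1*(-4898130/51271) = 132 + 4898130/51271 = 11665902/51271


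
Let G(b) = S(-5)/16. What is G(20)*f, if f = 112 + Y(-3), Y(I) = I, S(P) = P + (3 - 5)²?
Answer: -109/16 ≈ -6.8125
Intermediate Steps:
S(P) = 4 + P (S(P) = P + (-2)² = P + 4 = 4 + P)
G(b) = -1/16 (G(b) = (4 - 5)/16 = -1*1/16 = -1/16)
f = 109 (f = 112 - 3 = 109)
G(20)*f = -1/16*109 = -109/16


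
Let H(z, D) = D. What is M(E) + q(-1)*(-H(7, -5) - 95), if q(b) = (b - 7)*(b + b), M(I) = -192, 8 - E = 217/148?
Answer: -1632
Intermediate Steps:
E = 967/148 (E = 8 - 217/148 = 967/148 ≈ 6.5338)
q(b) = 2*b*(-7 + b) (q(b) = (-7 + b)*(2*b) = 2*b*(-7 + b))
M(E) + q(-1)*(-H(7, -5) - 95) = -192 + (2*(-1)*(-7 - 1))*(-1*(-5) - 95) = -192 + (2*(-1)*(-8))*(5 - 95) = -192 + 16*(-90) = -192 - 1440 = -1632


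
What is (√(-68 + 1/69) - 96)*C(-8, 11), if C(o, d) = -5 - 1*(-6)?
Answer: -96 + I*√323679/69 ≈ -96.0 + 8.2453*I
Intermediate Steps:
C(o, d) = 1 (C(o, d) = -5 + 6 = 1)
(√(-68 + 1/69) - 96)*C(-8, 11) = (√(-68 + 1/69) - 96)*1 = (√(-4691/69) - 96)*1 = (I*√323679/69 - 96)*1 = (-96 + I*√323679/69)*1 = -96 + I*√323679/69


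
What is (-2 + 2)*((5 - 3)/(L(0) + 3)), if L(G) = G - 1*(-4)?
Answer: 0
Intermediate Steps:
L(G) = 4 + G (L(G) = G + 4 = 4 + G)
(-2 + 2)*((5 - 3)/(L(0) + 3)) = (-2 + 2)*((5 - 3)/((4 + 0) + 3)) = 0*(2/(4 + 3)) = 0*(2/7) = 0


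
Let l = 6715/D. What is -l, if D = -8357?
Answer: 6715/8357 ≈ 0.80352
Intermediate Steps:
l = -6715/8357 (l = 6715/(-8357) = 6715*(-1/8357) = -6715/8357 ≈ -0.80352)
-l = -1*(-6715/8357) = 6715/8357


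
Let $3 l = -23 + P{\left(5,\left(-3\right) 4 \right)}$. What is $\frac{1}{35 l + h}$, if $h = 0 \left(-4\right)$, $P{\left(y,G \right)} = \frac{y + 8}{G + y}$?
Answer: $- \frac{1}{290} \approx -0.0034483$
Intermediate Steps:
$P{\left(y,G \right)} = \frac{8 + y}{G + y}$
$l = - \frac{58}{7}$ ($l = \frac{-23 + \frac{8 + 5}{\left(-3\right) 4 + 5}}{3} = \frac{-23 + \frac{1}{-12 + 5} \cdot 13}{3} = \frac{-23 + \frac{1}{-7} \cdot 13}{3} = \frac{-23 - \frac{13}{7}}{3} = \frac{1}{3} \left(- \frac{174}{7}\right) = - \frac{58}{7} \approx -8.2857$)
$h = 0$
$\frac{1}{35 l + h} = \frac{1}{35 \left(- \frac{58}{7}\right) + 0} = \frac{1}{-290 + 0} = \frac{1}{-290} = - \frac{1}{290}$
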